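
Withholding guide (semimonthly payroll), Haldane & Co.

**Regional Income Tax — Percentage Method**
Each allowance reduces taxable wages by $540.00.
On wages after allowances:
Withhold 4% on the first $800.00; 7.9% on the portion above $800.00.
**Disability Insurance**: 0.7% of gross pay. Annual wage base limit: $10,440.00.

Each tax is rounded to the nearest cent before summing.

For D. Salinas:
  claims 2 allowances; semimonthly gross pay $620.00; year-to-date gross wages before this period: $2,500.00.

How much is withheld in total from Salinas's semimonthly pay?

Regional Income Tax: taxable = $620.00 − 2×$540.00 = $-460.00
  Taxable ≤ 0 → $0.00
Disability Insurance: 0.7% × $620.00 = $4.34
Total: $0.00 + $4.34 = $4.34

$4.34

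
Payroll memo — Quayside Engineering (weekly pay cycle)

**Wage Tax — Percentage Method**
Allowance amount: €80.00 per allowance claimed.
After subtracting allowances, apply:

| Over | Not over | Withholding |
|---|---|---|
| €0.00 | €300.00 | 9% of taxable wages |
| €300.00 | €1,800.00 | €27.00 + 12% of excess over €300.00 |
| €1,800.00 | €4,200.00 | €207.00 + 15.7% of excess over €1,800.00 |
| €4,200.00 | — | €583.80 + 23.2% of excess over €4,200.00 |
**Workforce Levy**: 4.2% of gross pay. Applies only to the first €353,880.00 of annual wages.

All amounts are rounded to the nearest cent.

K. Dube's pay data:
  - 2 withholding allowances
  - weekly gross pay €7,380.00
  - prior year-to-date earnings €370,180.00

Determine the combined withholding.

Wage Tax: taxable = €7,380.00 − 2×€80.00 = €7,220.00
  €583.80 + 23.2% × (€7,220.00 − €4,200.00) = €583.80 + 23.2% × €3,020.00 = €1,284.44
Workforce Levy: YTD €370,180.00 ≥ cap €353,880.00 → €0.00
Total: €1,284.44 + €0.00 = €1,284.44

€1,284.44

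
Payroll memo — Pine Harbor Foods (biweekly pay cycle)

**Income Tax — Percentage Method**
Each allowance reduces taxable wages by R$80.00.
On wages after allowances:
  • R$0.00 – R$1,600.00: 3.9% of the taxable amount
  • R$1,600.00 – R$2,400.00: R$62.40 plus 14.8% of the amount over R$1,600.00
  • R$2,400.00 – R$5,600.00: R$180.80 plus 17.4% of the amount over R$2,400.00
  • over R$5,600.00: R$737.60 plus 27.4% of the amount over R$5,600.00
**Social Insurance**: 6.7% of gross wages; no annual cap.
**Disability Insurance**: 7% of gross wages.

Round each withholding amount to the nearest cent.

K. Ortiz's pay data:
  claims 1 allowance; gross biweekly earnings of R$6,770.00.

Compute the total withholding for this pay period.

Income Tax: taxable = R$6,770.00 − 1×R$80.00 = R$6,690.00
  R$737.60 + 27.4% × (R$6,690.00 − R$5,600.00) = R$737.60 + 27.4% × R$1,090.00 = R$1,036.26
Social Insurance: 6.7% × R$6,770.00 = R$453.59
Disability Insurance: 7% × R$6,770.00 = R$473.90
Total: R$1,036.26 + R$453.59 + R$473.90 = R$1,963.75

R$1,963.75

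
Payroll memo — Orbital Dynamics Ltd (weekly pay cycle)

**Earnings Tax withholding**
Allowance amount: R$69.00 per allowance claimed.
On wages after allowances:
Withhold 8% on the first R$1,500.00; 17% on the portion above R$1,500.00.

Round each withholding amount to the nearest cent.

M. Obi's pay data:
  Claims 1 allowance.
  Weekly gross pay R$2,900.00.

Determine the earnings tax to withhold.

Earnings Tax: taxable = R$2,900.00 − 1×R$69.00 = R$2,831.00
  R$120.00 + 17% × (R$2,831.00 − R$1,500.00) = R$120.00 + 17% × R$1,331.00 = R$346.27

R$346.27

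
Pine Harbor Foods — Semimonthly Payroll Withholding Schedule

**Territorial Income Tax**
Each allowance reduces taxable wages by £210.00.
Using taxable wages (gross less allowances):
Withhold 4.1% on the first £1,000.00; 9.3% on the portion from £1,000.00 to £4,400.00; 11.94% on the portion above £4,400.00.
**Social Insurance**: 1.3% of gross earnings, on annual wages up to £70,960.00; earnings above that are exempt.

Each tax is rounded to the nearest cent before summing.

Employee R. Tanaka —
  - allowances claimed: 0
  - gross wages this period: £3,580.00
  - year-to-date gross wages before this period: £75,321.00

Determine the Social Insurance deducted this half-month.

£0.00

Social Insurance: YTD £75,321.00 ≥ cap £70,960.00 → £0.00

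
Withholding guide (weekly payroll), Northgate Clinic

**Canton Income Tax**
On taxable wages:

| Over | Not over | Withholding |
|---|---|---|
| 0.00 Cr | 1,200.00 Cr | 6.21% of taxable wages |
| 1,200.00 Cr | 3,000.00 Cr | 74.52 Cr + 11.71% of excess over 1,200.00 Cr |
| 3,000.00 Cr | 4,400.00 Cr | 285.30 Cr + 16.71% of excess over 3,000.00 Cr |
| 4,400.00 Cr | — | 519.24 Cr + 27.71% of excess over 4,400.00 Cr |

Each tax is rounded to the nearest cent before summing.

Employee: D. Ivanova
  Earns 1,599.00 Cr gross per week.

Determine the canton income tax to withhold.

Canton Income Tax: taxable = 1,599.00 Cr
  74.52 Cr + 11.71% × (1,599.00 Cr − 1,200.00 Cr) = 74.52 Cr + 11.71% × 399.00 Cr = 121.24 Cr

121.24 Cr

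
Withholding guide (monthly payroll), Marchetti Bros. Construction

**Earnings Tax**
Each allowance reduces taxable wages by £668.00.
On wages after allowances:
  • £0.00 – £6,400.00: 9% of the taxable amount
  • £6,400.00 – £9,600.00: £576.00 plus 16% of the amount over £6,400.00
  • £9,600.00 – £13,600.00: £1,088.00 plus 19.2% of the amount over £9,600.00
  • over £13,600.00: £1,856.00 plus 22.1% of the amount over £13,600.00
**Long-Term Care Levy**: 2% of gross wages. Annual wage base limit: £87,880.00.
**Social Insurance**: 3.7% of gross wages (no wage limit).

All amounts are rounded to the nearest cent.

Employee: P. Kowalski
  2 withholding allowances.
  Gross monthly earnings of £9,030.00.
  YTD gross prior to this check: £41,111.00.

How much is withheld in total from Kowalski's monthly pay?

£1,297.75

Earnings Tax: taxable = £9,030.00 − 2×£668.00 = £7,694.00
  £576.00 + 16% × (£7,694.00 − £6,400.00) = £576.00 + 16% × £1,294.00 = £783.04
Long-Term Care Levy: 2% × £9,030.00 = £180.60
Social Insurance: 3.7% × £9,030.00 = £334.11
Total: £783.04 + £180.60 + £334.11 = £1,297.75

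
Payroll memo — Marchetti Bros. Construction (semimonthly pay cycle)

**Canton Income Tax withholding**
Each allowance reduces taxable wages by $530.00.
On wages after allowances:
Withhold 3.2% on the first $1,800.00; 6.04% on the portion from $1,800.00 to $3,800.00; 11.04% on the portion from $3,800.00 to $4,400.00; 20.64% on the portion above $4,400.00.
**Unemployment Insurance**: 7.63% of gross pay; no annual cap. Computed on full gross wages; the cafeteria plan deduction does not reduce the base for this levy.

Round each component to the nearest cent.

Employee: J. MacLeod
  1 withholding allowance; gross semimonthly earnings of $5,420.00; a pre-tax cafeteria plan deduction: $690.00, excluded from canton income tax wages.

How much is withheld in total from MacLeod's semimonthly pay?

Canton Income Tax: taxable = $5,420.00 − $690.00 − 1×$530.00 = $4,200.00
  $178.40 + 11.04% × ($4,200.00 − $3,800.00) = $178.40 + 11.04% × $400.00 = $222.56
Unemployment Insurance: 7.63% × $5,420.00 = $413.55
Total: $222.56 + $413.55 = $636.11

$636.11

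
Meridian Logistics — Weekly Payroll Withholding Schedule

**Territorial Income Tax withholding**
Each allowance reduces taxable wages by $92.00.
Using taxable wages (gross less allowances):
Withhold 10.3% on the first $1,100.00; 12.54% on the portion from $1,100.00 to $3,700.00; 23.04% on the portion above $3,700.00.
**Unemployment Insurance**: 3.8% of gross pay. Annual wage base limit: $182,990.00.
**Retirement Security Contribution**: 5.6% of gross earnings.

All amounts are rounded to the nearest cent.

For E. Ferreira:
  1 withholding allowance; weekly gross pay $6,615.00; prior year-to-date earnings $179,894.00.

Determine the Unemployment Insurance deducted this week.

Unemployment Insurance: cap $182,990.00 − YTD $179,894.00 = $3,096.00 subject; 3.8% × $3,096.00 = $117.65

$117.65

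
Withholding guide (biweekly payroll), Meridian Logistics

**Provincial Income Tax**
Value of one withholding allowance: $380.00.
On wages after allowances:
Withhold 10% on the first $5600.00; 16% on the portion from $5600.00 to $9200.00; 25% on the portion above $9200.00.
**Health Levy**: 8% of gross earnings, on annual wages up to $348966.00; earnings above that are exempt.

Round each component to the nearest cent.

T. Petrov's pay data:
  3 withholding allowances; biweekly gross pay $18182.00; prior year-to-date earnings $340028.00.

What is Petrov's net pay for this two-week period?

$14370.46

Provincial Income Tax: taxable = $18182.00 − 3×$380.00 = $17042.00
  $1136.00 + 25% × ($17042.00 − $9200.00) = $1136.00 + 25% × $7842.00 = $3096.50
Health Levy: cap $348966.00 − YTD $340028.00 = $8938.00 subject; 8% × $8938.00 = $715.04
Total withheld: $3096.50 + $715.04 = $3811.54
Net pay: $18182.00 − $3811.54 = $14370.46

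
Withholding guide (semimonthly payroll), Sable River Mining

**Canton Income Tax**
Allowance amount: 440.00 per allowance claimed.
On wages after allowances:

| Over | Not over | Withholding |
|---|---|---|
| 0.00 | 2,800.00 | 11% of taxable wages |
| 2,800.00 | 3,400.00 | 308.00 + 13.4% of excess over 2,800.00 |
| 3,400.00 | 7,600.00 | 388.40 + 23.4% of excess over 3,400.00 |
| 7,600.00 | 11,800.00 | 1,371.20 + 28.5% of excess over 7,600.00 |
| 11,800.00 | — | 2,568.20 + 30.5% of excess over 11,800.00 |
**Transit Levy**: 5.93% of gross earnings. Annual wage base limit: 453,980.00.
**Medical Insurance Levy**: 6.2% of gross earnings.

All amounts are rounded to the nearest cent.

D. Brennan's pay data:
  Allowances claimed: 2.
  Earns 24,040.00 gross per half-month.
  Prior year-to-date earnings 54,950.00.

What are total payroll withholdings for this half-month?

8,949.05

Canton Income Tax: taxable = 24,040.00 − 2×440.00 = 23,160.00
  2,568.20 + 30.5% × (23,160.00 − 11,800.00) = 2,568.20 + 30.5% × 11,360.00 = 6,033.00
Transit Levy: 5.93% × 24,040.00 = 1,425.57
Medical Insurance Levy: 6.2% × 24,040.00 = 1,490.48
Total: 6,033.00 + 1,425.57 + 1,490.48 = 8,949.05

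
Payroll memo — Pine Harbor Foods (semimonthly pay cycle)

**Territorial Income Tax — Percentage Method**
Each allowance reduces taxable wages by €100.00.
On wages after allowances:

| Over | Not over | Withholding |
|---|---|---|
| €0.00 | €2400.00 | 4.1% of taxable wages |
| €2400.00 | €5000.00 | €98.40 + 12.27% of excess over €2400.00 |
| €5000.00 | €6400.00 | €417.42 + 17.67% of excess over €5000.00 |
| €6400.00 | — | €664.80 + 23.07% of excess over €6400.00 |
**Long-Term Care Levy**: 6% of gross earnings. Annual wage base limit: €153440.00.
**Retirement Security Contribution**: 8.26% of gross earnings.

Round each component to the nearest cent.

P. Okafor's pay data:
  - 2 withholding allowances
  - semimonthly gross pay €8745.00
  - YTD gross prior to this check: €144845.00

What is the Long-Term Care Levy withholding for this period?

Long-Term Care Levy: cap €153440.00 − YTD €144845.00 = €8595.00 subject; 6% × €8595.00 = €515.70

€515.70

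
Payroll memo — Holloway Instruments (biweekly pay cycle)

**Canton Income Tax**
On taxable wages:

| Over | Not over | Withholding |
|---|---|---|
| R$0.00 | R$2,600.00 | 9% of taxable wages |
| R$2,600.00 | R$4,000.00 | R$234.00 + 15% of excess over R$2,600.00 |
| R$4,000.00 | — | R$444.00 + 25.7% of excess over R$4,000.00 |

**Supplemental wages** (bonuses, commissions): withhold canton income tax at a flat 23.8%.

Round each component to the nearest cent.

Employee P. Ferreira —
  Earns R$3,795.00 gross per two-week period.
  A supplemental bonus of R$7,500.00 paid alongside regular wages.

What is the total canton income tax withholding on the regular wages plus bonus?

Canton Income Tax: taxable = R$3,795.00
  R$234.00 + 15% × (R$3,795.00 − R$2,600.00) = R$234.00 + 15% × R$1,195.00 = R$413.25
Supplemental (23.8% flat on bonus): 23.8% × R$7,500.00 = R$1,785.00
Total canton income tax: R$413.25 + R$1,785.00 = R$2,198.25

R$2,198.25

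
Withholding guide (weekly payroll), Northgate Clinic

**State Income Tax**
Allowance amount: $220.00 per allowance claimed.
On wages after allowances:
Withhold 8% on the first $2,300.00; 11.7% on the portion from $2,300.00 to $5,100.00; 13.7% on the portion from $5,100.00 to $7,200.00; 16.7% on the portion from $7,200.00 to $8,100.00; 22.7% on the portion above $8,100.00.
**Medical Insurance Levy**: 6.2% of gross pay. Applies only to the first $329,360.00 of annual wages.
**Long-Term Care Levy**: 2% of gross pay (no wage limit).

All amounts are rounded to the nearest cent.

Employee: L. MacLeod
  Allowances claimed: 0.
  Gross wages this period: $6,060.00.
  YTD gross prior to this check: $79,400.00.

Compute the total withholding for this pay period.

State Income Tax: taxable = $6,060.00
  $511.60 + 13.7% × ($6,060.00 − $5,100.00) = $511.60 + 13.7% × $960.00 = $643.12
Medical Insurance Levy: 6.2% × $6,060.00 = $375.72
Long-Term Care Levy: 2% × $6,060.00 = $121.20
Total: $643.12 + $375.72 + $121.20 = $1,140.04

$1,140.04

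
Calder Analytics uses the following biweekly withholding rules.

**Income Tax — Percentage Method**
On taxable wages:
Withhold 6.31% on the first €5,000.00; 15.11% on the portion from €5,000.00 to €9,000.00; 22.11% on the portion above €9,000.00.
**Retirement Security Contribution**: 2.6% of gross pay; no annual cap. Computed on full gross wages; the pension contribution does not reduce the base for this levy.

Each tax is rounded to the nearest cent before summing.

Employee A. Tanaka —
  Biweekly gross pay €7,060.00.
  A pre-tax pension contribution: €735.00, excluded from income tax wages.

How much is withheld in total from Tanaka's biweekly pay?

Income Tax: taxable = €7,060.00 − €735.00 = €6,325.00
  €315.50 + 15.11% × (€6,325.00 − €5,000.00) = €315.50 + 15.11% × €1,325.00 = €515.71
Retirement Security Contribution: 2.6% × €7,060.00 = €183.56
Total: €515.71 + €183.56 = €699.27

€699.27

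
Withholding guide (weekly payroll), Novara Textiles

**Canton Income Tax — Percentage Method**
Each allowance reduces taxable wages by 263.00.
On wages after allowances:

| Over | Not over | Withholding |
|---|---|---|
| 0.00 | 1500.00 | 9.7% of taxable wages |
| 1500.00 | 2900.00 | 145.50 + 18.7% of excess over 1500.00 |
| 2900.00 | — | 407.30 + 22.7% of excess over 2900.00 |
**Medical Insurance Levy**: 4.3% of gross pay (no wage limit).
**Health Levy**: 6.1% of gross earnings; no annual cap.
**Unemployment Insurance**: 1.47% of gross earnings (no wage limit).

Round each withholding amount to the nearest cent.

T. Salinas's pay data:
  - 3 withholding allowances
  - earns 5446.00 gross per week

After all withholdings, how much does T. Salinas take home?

3993.41

Canton Income Tax: taxable = 5446.00 − 3×263.00 = 4657.00
  407.30 + 22.7% × (4657.00 − 2900.00) = 407.30 + 22.7% × 1757.00 = 806.14
Medical Insurance Levy: 4.3% × 5446.00 = 234.18
Health Levy: 6.1% × 5446.00 = 332.21
Unemployment Insurance: 1.47% × 5446.00 = 80.06
Total withheld: 806.14 + 234.18 + 332.21 + 80.06 = 1452.59
Net pay: 5446.00 − 1452.59 = 3993.41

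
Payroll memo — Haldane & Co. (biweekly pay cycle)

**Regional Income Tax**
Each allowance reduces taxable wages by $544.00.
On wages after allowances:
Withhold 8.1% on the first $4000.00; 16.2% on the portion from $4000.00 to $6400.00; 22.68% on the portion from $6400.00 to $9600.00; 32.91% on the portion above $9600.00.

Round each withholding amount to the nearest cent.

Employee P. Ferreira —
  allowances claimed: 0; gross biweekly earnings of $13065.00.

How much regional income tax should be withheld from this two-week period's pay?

Regional Income Tax: taxable = $13065.00
  $1438.56 + 32.91% × ($13065.00 − $9600.00) = $1438.56 + 32.91% × $3465.00 = $2578.89

$2578.89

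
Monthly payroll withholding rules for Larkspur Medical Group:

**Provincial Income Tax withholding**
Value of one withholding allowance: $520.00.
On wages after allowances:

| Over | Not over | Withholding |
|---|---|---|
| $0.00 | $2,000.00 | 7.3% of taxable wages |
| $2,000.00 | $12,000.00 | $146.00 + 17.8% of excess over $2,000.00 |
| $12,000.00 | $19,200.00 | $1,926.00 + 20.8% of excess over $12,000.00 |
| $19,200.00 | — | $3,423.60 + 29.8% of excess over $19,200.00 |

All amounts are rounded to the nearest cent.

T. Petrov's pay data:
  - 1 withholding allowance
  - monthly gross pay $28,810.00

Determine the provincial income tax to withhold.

Provincial Income Tax: taxable = $28,810.00 − 1×$520.00 = $28,290.00
  $3,423.60 + 29.8% × ($28,290.00 − $19,200.00) = $3,423.60 + 29.8% × $9,090.00 = $6,132.42

$6,132.42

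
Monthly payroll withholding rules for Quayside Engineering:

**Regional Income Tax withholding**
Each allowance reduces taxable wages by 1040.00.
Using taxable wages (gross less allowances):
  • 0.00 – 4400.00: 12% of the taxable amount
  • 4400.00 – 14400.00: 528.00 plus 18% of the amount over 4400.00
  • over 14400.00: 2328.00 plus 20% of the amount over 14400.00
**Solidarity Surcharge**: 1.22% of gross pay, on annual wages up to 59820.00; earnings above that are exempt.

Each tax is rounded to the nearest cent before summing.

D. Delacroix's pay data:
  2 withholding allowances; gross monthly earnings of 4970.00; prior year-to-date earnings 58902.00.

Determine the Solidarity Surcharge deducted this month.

11.20

Solidarity Surcharge: cap 59820.00 − YTD 58902.00 = 918.00 subject; 1.22% × 918.00 = 11.20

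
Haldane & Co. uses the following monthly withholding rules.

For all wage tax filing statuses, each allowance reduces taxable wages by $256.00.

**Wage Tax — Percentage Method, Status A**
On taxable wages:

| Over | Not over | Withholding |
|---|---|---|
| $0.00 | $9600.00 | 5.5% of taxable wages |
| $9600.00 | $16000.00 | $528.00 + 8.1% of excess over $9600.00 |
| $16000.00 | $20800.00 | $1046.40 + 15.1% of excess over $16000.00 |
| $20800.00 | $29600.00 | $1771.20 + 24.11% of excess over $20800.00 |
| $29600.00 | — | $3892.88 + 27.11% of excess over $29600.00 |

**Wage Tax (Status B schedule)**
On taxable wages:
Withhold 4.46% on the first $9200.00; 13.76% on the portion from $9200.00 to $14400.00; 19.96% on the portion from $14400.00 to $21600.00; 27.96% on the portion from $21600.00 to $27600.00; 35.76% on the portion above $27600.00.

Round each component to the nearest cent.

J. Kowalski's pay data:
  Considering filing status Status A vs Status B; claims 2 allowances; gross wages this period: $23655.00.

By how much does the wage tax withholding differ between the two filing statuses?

Wage Tax (Status A): taxable = $23655.00 − 2×$256.00 = $23143.00
  $1771.20 + 24.11% × ($23143.00 − $20800.00) = $1771.20 + 24.11% × $2343.00 = $2336.10
Wage Tax (Status B): taxable = $23655.00 − 2×$256.00 = $23143.00
  $2562.96 + 27.96% × ($23143.00 − $21600.00) = $2562.96 + 27.96% × $1543.00 = $2994.38
Difference: |$2336.10 − $2994.38| = $658.28 (higher under Status B)

$658.28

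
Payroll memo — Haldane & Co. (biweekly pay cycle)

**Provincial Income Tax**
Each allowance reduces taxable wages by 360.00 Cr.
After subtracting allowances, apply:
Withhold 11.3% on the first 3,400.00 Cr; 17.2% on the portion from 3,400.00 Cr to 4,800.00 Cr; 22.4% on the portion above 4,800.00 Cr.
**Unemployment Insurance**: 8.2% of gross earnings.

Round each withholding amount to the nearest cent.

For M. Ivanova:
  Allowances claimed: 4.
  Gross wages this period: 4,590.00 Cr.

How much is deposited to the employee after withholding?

Provincial Income Tax: taxable = 4,590.00 Cr − 4×360.00 Cr = 3,150.00 Cr
  11.3% × 3,150.00 Cr = 355.95 Cr
Unemployment Insurance: 8.2% × 4,590.00 Cr = 376.38 Cr
Total withheld: 355.95 Cr + 376.38 Cr = 732.33 Cr
Net pay: 4,590.00 Cr − 732.33 Cr = 3,857.67 Cr

3,857.67 Cr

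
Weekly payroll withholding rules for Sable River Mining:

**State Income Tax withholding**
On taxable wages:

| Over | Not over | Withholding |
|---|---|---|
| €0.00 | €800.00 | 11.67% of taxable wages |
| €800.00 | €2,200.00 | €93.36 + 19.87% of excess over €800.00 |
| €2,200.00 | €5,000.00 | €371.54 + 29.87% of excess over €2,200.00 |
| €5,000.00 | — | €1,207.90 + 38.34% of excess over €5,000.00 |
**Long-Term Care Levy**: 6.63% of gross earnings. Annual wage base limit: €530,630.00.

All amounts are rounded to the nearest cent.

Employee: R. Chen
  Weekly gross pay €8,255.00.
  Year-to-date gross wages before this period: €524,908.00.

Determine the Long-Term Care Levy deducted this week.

Long-Term Care Levy: cap €530,630.00 − YTD €524,908.00 = €5,722.00 subject; 6.63% × €5,722.00 = €379.37

€379.37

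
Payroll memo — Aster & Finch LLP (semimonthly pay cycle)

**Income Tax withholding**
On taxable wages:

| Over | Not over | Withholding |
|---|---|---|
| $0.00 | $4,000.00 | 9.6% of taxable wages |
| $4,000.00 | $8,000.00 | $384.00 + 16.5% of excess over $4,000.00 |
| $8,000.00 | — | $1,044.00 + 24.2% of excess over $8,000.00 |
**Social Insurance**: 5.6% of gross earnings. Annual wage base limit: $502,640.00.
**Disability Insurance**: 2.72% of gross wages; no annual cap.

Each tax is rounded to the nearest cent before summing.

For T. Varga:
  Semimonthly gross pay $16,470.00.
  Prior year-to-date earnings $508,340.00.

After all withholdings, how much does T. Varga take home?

$12,928.28

Income Tax: taxable = $16,470.00
  $1,044.00 + 24.2% × ($16,470.00 − $8,000.00) = $1,044.00 + 24.2% × $8,470.00 = $3,093.74
Social Insurance: YTD $508,340.00 ≥ cap $502,640.00 → $0.00
Disability Insurance: 2.72% × $16,470.00 = $447.98
Total withheld: $3,093.74 + $0.00 + $447.98 = $3,541.72
Net pay: $16,470.00 − $3,541.72 = $12,928.28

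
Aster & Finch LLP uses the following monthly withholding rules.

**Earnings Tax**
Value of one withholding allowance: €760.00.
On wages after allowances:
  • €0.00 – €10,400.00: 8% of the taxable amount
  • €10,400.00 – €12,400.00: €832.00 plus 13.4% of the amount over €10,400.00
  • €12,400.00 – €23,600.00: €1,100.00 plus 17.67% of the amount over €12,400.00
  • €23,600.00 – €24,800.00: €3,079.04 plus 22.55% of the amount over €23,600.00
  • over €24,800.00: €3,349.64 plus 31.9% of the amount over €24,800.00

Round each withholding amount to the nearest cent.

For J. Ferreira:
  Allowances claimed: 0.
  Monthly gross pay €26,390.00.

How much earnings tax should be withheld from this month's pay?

€3,856.85

Earnings Tax: taxable = €26,390.00
  €3,349.64 + 31.9% × (€26,390.00 − €24,800.00) = €3,349.64 + 31.9% × €1,590.00 = €3,856.85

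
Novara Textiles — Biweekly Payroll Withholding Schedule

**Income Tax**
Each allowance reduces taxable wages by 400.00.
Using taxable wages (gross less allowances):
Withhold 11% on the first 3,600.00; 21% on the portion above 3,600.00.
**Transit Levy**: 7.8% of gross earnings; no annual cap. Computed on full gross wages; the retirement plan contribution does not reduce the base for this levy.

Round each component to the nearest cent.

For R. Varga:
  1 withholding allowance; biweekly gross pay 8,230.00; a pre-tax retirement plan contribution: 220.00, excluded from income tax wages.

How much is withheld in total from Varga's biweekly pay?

1,880.04

Income Tax: taxable = 8,230.00 − 220.00 − 1×400.00 = 7,610.00
  396.00 + 21% × (7,610.00 − 3,600.00) = 396.00 + 21% × 4,010.00 = 1,238.10
Transit Levy: 7.8% × 8,230.00 = 641.94
Total: 1,238.10 + 641.94 = 1,880.04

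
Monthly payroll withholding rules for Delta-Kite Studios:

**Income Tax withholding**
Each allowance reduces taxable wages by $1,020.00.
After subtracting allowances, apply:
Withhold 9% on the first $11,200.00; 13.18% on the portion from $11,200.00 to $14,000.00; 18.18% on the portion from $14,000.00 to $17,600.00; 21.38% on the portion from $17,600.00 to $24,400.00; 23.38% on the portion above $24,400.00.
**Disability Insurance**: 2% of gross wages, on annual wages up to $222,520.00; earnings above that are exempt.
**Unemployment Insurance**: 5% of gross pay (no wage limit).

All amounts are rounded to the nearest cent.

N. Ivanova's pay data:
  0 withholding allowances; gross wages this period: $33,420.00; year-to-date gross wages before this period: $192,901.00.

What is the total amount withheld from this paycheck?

$7,857.62

Income Tax: taxable = $33,420.00
  $3,485.36 + 23.38% × ($33,420.00 − $24,400.00) = $3,485.36 + 23.38% × $9,020.00 = $5,594.24
Disability Insurance: cap $222,520.00 − YTD $192,901.00 = $29,619.00 subject; 2% × $29,619.00 = $592.38
Unemployment Insurance: 5% × $33,420.00 = $1,671.00
Total: $5,594.24 + $592.38 + $1,671.00 = $7,857.62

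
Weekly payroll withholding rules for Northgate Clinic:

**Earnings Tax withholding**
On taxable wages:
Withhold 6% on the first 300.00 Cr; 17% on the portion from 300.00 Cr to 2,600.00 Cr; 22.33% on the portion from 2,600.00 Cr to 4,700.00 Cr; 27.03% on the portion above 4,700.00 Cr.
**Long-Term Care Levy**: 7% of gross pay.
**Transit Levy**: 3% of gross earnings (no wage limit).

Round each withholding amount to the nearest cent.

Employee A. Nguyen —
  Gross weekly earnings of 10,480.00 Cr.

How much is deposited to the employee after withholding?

Earnings Tax: taxable = 10,480.00 Cr
  877.93 Cr + 27.03% × (10,480.00 Cr − 4,700.00 Cr) = 877.93 Cr + 27.03% × 5,780.00 Cr = 2,440.26 Cr
Long-Term Care Levy: 7% × 10,480.00 Cr = 733.60 Cr
Transit Levy: 3% × 10,480.00 Cr = 314.40 Cr
Total withheld: 2,440.26 Cr + 733.60 Cr + 314.40 Cr = 3,488.26 Cr
Net pay: 10,480.00 Cr − 3,488.26 Cr = 6,991.74 Cr

6,991.74 Cr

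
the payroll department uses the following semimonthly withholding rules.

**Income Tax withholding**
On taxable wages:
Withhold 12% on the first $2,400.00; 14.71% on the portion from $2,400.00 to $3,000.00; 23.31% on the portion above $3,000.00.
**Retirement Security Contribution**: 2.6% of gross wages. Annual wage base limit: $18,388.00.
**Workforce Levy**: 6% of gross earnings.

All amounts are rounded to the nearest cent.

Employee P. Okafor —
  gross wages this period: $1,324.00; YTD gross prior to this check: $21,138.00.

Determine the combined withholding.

Income Tax: taxable = $1,324.00
  12% × $1,324.00 = $158.88
Retirement Security Contribution: YTD $21,138.00 ≥ cap $18,388.00 → $0.00
Workforce Levy: 6% × $1,324.00 = $79.44
Total: $158.88 + $0.00 + $79.44 = $238.32

$238.32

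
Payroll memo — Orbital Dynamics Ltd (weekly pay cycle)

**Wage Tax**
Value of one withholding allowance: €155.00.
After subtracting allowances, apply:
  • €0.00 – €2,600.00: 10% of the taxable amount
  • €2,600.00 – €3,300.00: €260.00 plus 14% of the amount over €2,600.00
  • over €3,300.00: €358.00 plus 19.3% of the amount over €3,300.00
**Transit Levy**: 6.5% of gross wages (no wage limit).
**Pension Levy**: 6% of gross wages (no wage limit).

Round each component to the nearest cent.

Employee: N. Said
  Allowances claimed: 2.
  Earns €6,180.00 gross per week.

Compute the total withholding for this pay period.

Wage Tax: taxable = €6,180.00 − 2×€155.00 = €5,870.00
  €358.00 + 19.3% × (€5,870.00 − €3,300.00) = €358.00 + 19.3% × €2,570.00 = €854.01
Transit Levy: 6.5% × €6,180.00 = €401.70
Pension Levy: 6% × €6,180.00 = €370.80
Total: €854.01 + €401.70 + €370.80 = €1,626.51

€1,626.51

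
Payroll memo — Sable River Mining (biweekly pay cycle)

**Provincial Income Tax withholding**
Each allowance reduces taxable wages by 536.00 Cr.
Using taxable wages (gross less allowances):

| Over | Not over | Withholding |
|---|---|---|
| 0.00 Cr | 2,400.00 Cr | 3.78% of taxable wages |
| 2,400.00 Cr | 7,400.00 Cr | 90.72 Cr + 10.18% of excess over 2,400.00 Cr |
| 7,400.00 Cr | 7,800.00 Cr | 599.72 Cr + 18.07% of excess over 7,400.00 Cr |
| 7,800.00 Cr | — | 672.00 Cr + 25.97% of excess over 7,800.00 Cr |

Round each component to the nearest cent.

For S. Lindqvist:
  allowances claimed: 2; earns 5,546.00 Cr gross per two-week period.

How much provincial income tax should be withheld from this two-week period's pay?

301.85 Cr

Provincial Income Tax: taxable = 5,546.00 Cr − 2×536.00 Cr = 4,474.00 Cr
  90.72 Cr + 10.18% × (4,474.00 Cr − 2,400.00 Cr) = 90.72 Cr + 10.18% × 2,074.00 Cr = 301.85 Cr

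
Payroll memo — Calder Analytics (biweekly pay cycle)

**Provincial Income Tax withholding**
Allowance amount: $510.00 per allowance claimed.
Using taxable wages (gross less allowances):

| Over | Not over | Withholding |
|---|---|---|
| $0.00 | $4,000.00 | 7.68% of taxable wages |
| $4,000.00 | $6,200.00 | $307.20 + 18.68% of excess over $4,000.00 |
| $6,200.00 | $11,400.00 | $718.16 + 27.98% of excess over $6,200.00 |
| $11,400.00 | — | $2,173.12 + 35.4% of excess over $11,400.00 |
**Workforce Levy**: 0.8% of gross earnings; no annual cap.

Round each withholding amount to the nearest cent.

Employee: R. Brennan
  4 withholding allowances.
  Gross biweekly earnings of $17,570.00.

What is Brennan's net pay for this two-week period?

$13,794.30

Provincial Income Tax: taxable = $17,570.00 − 4×$510.00 = $15,530.00
  $2,173.12 + 35.4% × ($15,530.00 − $11,400.00) = $2,173.12 + 35.4% × $4,130.00 = $3,635.14
Workforce Levy: 0.8% × $17,570.00 = $140.56
Total withheld: $3,635.14 + $140.56 = $3,775.70
Net pay: $17,570.00 − $3,775.70 = $13,794.30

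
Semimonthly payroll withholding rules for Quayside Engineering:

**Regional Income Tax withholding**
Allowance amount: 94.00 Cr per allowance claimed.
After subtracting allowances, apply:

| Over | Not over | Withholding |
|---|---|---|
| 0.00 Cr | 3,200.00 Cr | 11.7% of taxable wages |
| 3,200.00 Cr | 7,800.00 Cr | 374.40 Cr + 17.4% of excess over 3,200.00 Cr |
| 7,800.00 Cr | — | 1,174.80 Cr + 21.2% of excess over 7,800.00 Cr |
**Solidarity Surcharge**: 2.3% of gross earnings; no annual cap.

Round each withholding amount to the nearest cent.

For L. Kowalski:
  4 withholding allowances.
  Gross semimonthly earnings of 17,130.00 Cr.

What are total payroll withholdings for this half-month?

3,467.04 Cr

Regional Income Tax: taxable = 17,130.00 Cr − 4×94.00 Cr = 16,754.00 Cr
  1,174.80 Cr + 21.2% × (16,754.00 Cr − 7,800.00 Cr) = 1,174.80 Cr + 21.2% × 8,954.00 Cr = 3,073.05 Cr
Solidarity Surcharge: 2.3% × 17,130.00 Cr = 393.99 Cr
Total: 3,073.05 Cr + 393.99 Cr = 3,467.04 Cr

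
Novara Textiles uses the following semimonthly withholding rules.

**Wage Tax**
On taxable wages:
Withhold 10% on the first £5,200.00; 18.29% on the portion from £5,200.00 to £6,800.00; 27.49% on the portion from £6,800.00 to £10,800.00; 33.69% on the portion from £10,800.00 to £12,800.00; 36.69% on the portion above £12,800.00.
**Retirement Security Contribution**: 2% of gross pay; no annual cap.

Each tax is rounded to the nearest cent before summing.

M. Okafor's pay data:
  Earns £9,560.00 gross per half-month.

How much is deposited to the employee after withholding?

Wage Tax: taxable = £9,560.00
  £812.64 + 27.49% × (£9,560.00 − £6,800.00) = £812.64 + 27.49% × £2,760.00 = £1,571.36
Retirement Security Contribution: 2% × £9,560.00 = £191.20
Total withheld: £1,571.36 + £191.20 = £1,762.56
Net pay: £9,560.00 − £1,762.56 = £7,797.44

£7,797.44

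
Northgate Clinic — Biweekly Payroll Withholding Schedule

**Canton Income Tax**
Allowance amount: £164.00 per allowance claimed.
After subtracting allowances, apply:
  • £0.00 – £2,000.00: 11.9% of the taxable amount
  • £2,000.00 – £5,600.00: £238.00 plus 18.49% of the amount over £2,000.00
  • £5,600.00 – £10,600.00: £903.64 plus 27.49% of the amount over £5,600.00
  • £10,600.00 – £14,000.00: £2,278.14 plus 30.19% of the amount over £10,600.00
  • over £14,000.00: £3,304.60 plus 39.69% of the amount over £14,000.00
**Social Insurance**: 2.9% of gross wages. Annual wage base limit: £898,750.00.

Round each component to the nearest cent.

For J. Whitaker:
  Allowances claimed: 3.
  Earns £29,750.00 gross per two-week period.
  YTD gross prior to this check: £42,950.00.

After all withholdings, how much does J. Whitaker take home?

Canton Income Tax: taxable = £29,750.00 − 3×£164.00 = £29,258.00
  £3,304.60 + 39.69% × (£29,258.00 − £14,000.00) = £3,304.60 + 39.69% × £15,258.00 = £9,360.50
Social Insurance: 2.9% × £29,750.00 = £862.75
Total withheld: £9,360.50 + £862.75 = £10,223.25
Net pay: £29,750.00 − £10,223.25 = £19,526.75

£19,526.75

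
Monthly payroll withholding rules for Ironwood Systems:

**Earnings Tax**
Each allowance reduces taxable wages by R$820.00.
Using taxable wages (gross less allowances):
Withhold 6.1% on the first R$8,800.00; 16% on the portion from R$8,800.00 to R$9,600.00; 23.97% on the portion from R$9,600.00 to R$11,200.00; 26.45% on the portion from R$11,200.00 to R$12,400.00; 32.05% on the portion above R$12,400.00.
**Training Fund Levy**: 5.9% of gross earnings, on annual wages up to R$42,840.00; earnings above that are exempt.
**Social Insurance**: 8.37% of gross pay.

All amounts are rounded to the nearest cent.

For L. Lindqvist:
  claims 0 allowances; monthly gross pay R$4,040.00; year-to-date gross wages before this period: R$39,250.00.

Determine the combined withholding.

R$796.40

Earnings Tax: taxable = R$4,040.00
  6.1% × R$4,040.00 = R$246.44
Training Fund Levy: cap R$42,840.00 − YTD R$39,250.00 = R$3,590.00 subject; 5.9% × R$3,590.00 = R$211.81
Social Insurance: 8.37% × R$4,040.00 = R$338.15
Total: R$246.44 + R$211.81 + R$338.15 = R$796.40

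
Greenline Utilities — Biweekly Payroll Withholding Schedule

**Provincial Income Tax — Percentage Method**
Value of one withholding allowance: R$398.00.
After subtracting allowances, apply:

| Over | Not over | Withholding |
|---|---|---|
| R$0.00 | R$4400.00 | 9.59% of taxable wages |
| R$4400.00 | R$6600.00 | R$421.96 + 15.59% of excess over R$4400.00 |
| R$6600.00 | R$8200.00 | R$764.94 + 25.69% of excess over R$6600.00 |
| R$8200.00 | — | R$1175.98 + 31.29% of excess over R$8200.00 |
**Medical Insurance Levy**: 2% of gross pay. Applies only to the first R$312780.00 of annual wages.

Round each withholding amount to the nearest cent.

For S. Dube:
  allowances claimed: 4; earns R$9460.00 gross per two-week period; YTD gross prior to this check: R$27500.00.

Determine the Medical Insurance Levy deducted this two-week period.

R$189.20

Medical Insurance Levy: 2% × R$9460.00 = R$189.20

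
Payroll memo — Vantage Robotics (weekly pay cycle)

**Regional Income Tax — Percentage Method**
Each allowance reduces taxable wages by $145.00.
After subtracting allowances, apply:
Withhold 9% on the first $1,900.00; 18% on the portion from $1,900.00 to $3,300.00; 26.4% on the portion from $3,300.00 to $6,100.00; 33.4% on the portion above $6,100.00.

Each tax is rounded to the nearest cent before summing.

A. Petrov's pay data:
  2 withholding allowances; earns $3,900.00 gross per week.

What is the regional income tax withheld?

$504.84

Regional Income Tax: taxable = $3,900.00 − 2×$145.00 = $3,610.00
  $423.00 + 26.4% × ($3,610.00 − $3,300.00) = $423.00 + 26.4% × $310.00 = $504.84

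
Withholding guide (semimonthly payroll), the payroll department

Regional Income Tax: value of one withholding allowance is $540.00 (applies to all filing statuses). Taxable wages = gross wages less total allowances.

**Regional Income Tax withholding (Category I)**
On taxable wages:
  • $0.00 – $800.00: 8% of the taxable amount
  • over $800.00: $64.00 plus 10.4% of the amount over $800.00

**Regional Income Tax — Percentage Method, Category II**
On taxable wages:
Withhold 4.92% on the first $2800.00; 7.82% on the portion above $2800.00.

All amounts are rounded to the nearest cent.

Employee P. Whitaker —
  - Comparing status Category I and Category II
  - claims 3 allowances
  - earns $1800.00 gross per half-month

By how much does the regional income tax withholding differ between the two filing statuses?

$5.54

Regional Income Tax (Category I): taxable = $1800.00 − 3×$540.00 = $180.00
  8% × $180.00 = $14.40
Regional Income Tax (Category II): taxable = $1800.00 − 3×$540.00 = $180.00
  4.92% × $180.00 = $8.86
Difference: |$14.40 − $8.86| = $5.54 (higher under Category I)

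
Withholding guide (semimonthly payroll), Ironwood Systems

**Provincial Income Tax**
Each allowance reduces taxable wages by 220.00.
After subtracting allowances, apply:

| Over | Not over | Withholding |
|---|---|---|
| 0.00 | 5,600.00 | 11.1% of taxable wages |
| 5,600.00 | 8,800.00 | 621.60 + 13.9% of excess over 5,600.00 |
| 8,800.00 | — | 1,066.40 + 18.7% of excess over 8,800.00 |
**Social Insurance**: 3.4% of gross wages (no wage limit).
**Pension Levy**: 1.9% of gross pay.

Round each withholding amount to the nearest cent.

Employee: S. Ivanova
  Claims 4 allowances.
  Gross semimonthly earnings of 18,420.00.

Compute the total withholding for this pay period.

Provincial Income Tax: taxable = 18,420.00 − 4×220.00 = 17,540.00
  1,066.40 + 18.7% × (17,540.00 − 8,800.00) = 1,066.40 + 18.7% × 8,740.00 = 2,700.78
Social Insurance: 3.4% × 18,420.00 = 626.28
Pension Levy: 1.9% × 18,420.00 = 349.98
Total: 2,700.78 + 626.28 + 349.98 = 3,677.04

3,677.04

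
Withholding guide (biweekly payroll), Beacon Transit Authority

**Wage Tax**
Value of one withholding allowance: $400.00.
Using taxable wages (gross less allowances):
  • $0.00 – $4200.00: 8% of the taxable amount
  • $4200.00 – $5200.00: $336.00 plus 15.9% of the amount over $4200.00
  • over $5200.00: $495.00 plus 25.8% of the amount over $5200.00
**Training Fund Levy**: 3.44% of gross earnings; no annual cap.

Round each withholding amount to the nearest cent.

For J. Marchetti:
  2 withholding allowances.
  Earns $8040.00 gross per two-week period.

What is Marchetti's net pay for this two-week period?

Wage Tax: taxable = $8040.00 − 2×$400.00 = $7240.00
  $495.00 + 25.8% × ($7240.00 − $5200.00) = $495.00 + 25.8% × $2040.00 = $1021.32
Training Fund Levy: 3.44% × $8040.00 = $276.58
Total withheld: $1021.32 + $276.58 = $1297.90
Net pay: $8040.00 − $1297.90 = $6742.10

$6742.10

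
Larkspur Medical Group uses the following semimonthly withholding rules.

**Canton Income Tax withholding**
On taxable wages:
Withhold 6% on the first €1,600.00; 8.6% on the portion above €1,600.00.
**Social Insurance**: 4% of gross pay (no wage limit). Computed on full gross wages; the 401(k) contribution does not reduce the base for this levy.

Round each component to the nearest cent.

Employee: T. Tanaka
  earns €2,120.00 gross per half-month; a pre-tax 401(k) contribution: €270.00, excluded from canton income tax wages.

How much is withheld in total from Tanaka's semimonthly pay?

€202.30

Canton Income Tax: taxable = €2,120.00 − €270.00 = €1,850.00
  €96.00 + 8.6% × (€1,850.00 − €1,600.00) = €96.00 + 8.6% × €250.00 = €117.50
Social Insurance: 4% × €2,120.00 = €84.80
Total: €117.50 + €84.80 = €202.30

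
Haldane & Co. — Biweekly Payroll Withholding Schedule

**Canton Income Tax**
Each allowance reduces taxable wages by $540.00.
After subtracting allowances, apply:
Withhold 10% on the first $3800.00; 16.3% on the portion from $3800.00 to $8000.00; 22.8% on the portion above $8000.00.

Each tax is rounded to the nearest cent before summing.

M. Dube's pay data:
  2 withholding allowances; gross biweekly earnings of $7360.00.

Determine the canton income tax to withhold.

$784.24

Canton Income Tax: taxable = $7360.00 − 2×$540.00 = $6280.00
  $380.00 + 16.3% × ($6280.00 − $3800.00) = $380.00 + 16.3% × $2480.00 = $784.24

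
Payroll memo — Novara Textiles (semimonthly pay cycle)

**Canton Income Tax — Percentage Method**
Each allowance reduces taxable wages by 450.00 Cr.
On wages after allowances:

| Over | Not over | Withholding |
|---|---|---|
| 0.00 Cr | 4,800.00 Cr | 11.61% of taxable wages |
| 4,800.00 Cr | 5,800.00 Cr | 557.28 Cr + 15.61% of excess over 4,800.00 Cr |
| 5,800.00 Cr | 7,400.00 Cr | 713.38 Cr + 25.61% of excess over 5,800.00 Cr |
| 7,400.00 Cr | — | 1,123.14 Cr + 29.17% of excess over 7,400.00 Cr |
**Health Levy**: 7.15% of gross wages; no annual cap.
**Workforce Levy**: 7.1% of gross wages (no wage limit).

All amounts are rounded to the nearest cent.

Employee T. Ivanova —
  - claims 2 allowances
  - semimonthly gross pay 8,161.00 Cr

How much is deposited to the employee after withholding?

Canton Income Tax: taxable = 8,161.00 Cr − 2×450.00 Cr = 7,261.00 Cr
  713.38 Cr + 25.61% × (7,261.00 Cr − 5,800.00 Cr) = 713.38 Cr + 25.61% × 1,461.00 Cr = 1,087.54 Cr
Health Levy: 7.15% × 8,161.00 Cr = 583.51 Cr
Workforce Levy: 7.1% × 8,161.00 Cr = 579.43 Cr
Total withheld: 1,087.54 Cr + 583.51 Cr + 579.43 Cr = 2,250.48 Cr
Net pay: 8,161.00 Cr − 2,250.48 Cr = 5,910.52 Cr

5,910.52 Cr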